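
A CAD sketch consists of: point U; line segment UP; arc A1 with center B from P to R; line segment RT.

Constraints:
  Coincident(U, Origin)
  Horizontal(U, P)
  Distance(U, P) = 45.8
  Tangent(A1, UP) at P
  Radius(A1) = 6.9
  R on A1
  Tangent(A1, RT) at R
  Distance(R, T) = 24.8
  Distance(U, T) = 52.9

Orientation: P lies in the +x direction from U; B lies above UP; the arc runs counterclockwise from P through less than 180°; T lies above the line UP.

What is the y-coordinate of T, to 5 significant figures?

32.339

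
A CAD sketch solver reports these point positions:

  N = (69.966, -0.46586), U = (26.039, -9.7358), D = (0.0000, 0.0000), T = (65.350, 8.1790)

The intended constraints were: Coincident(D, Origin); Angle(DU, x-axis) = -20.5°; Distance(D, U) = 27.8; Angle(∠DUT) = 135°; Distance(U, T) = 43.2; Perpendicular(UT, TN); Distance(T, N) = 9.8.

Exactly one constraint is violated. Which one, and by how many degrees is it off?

Perpendicular(UT, TN) — off by 3.60°.

D = (0.00, 0.00) ✓; DU at -20.50° ✓; |DU| = 27.80 ✓; ∠DUT = 135.0° ✓; |UT| = 43.20 ✓; ∠(UT, TN) = 86.40° ✗; |TN| = 9.800 ✓.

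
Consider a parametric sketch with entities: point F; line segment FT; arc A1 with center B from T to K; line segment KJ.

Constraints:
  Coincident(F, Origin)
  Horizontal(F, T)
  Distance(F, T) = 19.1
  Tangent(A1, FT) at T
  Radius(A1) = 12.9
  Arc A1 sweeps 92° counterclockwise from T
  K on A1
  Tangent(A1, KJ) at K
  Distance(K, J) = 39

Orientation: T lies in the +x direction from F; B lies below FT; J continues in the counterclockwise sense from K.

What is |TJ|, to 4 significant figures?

53.58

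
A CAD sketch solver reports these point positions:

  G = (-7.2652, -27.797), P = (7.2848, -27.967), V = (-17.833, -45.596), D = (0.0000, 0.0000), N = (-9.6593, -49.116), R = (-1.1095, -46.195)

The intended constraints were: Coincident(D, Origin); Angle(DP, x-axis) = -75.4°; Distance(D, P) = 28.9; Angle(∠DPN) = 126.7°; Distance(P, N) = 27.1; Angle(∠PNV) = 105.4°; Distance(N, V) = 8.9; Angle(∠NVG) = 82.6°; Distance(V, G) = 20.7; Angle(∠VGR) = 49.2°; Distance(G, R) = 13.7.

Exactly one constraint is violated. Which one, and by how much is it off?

Distance(G, R) = 13.7 — off by 5.70.

D = (0.00, 0.00) ✓; DP at -75.40° ✓; |DP| = 28.90 ✓; ∠DPN = 126.7° ✓; |PN| = 27.10 ✓; ∠PNV = 105.4° ✓; |NV| = 8.899 ✓; ∠NVG = 82.60° ✓; |VG| = 20.70 ✓; ∠VGR = 49.20° ✓; |GR| = 19.40 ✗.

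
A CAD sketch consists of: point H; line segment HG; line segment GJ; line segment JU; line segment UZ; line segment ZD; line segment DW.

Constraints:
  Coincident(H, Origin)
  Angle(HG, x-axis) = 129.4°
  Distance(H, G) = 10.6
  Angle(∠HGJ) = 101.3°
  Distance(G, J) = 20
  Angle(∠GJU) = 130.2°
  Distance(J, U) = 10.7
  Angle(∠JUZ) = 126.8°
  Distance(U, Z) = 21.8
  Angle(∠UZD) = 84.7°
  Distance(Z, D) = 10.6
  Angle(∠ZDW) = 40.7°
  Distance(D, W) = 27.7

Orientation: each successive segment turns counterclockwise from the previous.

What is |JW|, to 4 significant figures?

23.43

H is at the origin; HG runs at 129.4° with length 10.6, so G = (-6.728, 8.191). ∠HGJ = 101.3° gives GJ at -151.9° from the x-axis; with |GJ| = 20.0, J = (-24.37, -1.229). ∠GJU = 130.2° gives JU at -102.1° from the x-axis; with |JU| = 10.7, U = (-26.61, -11.69). ∠JUZ = 126.8° gives UZ at -48.90° from the x-axis; with |UZ| = 21.8, Z = (-12.28, -28.12). ∠UZD = 84.7° gives ZD at 46.40° from the x-axis; with |ZD| = 10.6, D = (-4.973, -20.44). ∠ZDW = 40.7° gives DW at -174.3° from the x-axis; with |DW| = 27.7, W = (-32.54, -23.19). Then |JW| = |W − J| = 23.43.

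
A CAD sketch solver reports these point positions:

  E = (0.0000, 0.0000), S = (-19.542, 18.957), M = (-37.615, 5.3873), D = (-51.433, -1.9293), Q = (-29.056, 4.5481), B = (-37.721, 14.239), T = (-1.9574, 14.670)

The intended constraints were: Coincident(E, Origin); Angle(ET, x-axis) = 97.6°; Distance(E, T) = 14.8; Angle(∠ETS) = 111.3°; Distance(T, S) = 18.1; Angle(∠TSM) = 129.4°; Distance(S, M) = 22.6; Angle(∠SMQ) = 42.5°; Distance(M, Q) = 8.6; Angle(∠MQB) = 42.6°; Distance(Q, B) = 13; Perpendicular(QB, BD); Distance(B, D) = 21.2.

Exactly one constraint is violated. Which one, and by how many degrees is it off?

Perpendicular(QB, BD) — off by 7.90°.

E = (0.00, 0.00) ✓; ET at 97.60° ✓; |ET| = 14.80 ✓; ∠ETS = 111.3° ✓; |TS| = 18.10 ✓; ∠TSM = 129.4° ✓; |SM| = 22.60 ✓; ∠SMQ = 42.50° ✓; |MQ| = 8.600 ✓; ∠MQB = 42.60° ✓; |QB| = 13.00 ✓; ∠(QB, BD) = 97.90° ✗; |BD| = 21.20 ✓.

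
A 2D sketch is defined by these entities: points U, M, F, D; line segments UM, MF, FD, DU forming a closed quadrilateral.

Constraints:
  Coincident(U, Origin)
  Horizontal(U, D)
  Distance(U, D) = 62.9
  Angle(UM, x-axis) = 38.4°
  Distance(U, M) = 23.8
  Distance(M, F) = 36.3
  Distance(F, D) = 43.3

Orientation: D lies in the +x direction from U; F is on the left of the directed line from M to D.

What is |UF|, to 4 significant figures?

60.05

Checks: |MF| = 36.30 ✓; |FD| = 43.30 ✓.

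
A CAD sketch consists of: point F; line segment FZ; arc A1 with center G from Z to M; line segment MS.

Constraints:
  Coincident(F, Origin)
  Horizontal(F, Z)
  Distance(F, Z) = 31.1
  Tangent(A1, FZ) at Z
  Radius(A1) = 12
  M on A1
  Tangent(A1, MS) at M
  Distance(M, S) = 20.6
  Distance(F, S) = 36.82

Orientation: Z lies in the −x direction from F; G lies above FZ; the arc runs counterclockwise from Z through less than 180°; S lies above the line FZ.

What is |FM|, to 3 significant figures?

22.3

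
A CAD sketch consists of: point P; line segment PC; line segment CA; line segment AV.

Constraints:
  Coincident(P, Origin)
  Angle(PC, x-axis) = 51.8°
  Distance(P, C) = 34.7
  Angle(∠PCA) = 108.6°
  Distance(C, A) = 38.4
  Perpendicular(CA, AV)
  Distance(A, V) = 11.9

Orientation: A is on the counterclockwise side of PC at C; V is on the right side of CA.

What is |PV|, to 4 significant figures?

66.73

P is at the origin; PC runs at 51.8° with length 34.7, so C = 34.7·(cos 51.8°, sin 51.8°) = (21.46, 27.27). ∠PCA = 108.6°, so CA runs at 51.8° + (180° − 108.6°) = 123.2° from the x-axis; with |CA| = 38.4, A = C + 38.4·(cos 123.2°, sin 123.2°) = (0.4323, 59.40). CA is perpendicular to AV; with |AV| = 11.9 on the right of CA, V = A + 11.9·(0.8368, 0.5476) = (10.39, 65.92). Then |PV| = |V − P| = 66.73.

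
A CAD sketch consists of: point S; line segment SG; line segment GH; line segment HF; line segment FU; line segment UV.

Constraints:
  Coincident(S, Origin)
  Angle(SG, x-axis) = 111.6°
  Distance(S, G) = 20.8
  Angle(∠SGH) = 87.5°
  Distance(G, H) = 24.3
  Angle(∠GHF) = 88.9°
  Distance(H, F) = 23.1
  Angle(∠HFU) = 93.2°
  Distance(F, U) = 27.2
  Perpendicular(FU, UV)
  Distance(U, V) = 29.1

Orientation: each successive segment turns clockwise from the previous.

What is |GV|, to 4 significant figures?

6.646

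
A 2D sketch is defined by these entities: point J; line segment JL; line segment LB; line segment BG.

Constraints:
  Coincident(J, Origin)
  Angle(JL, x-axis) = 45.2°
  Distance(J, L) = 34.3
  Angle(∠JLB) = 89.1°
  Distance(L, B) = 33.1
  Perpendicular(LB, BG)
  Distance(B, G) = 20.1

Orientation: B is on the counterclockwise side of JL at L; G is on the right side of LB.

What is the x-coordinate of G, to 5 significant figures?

14.256

∠JLB = 89.1°, so LB runs at 45.2° + (180° − 89.1°) = 136.10° from the x-axis; with |LB| = 33.1, B = L + 33.1·(cos 136.10°, sin 136.10°) = (0.31871, 47.290). LB ⟂ BG; with |BG| = 20.1 on the right of LB, G = B + 20.1·(0.69340, 0.72055) = (14.256, 61.773). So G.x = 14.256.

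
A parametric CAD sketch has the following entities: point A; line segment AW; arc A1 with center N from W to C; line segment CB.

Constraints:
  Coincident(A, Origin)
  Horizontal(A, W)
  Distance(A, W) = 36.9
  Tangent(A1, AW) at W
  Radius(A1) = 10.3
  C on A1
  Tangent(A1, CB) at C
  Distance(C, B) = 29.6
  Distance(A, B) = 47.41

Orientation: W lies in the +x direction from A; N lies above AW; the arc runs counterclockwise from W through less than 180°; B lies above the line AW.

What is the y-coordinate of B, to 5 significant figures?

39.670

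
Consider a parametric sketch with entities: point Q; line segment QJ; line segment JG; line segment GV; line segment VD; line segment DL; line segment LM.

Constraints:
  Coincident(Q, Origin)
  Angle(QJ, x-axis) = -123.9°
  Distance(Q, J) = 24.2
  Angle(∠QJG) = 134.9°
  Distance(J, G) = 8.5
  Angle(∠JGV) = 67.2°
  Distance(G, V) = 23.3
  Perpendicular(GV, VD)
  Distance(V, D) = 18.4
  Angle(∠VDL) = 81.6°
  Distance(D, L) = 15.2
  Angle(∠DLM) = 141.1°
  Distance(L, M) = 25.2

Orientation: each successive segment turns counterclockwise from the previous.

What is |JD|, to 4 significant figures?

22.62

Q is at the origin; QJ runs at -123.9° with length 24.2, so J = (-13.50, -20.09). ∠QJG = 134.9° gives JG at -78.80° from the x-axis; with |JG| = 8.5, G = (-11.85, -28.42). ∠JGV = 67.2° gives GV at 34.00° from the x-axis; with |GV| = 23.3, V = (7.470, -15.40). GV ⟂ VD, so VD runs at 124.0°; with |VD| = 18.4, D = (-2.819, -0.1409). Then |JD| = |D − J| = 22.62.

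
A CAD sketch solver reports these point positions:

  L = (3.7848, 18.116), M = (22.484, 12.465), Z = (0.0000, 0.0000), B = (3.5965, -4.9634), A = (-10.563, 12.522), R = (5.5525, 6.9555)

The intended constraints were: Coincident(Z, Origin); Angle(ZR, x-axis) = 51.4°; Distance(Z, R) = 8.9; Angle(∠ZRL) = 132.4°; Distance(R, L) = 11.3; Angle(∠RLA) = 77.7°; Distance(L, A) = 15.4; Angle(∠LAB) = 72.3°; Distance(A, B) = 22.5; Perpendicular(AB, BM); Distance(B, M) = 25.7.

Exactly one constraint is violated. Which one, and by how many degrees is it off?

Perpendicular(AB, BM) — off by 3.70°.

Z = (0.00, 0.00) ✓; ZR at 51.40° ✓; |ZR| = 8.900 ✓; ∠ZRL = 132.4° ✓; |RL| = 11.30 ✓; ∠RLA = 77.70° ✓; |LA| = 15.40 ✓; ∠LAB = 72.30° ✓; |AB| = 22.50 ✓; ∠(AB, BM) = 93.70° ✗; |BM| = 25.70 ✓.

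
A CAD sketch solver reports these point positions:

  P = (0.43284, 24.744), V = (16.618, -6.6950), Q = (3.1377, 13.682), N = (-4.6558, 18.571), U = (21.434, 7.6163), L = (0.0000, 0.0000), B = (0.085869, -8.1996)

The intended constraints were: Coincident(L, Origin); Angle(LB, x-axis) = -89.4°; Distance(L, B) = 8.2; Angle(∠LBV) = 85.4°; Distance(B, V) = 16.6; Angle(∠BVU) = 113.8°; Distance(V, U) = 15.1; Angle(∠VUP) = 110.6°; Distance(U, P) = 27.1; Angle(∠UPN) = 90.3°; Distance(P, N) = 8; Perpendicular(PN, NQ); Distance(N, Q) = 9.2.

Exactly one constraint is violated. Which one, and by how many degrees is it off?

Perpendicular(PN, NQ) — off by 7.40°.

L = (0.00, 0.00) ✓; LB at -89.40° ✓; |LB| = 8.200 ✓; ∠LBV = 85.40° ✓; |BV| = 16.60 ✓; ∠BVU = 113.8° ✓; |VU| = 15.10 ✓; ∠VUP = 110.6° ✓; |UP| = 27.10 ✓; ∠UPN = 90.30° ✓; |PN| = 8.000 ✓; ∠(PN, NQ) = 97.40° ✗; |NQ| = 9.200 ✓.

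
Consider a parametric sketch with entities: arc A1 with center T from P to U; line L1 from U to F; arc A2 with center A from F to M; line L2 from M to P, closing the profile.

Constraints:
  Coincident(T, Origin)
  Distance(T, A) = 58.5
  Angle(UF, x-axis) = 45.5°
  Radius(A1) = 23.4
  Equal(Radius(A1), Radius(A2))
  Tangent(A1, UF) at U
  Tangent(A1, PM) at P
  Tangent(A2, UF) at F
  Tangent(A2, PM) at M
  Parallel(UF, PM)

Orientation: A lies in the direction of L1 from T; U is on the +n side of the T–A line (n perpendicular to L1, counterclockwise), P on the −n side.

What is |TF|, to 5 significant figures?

63.006

Tangency of A1 to both parallel lines with radius 23.4 puts U and P at T ± 23.4·n: U = (-16.690, 16.401), P = (16.690, -16.401). Equal radii place F and M the same way about A: F = A + 23.4·n = (24.313, 58.126), M = A − 23.4·n = (57.693, 25.324). Then |TF| = |F − T| = 63.006.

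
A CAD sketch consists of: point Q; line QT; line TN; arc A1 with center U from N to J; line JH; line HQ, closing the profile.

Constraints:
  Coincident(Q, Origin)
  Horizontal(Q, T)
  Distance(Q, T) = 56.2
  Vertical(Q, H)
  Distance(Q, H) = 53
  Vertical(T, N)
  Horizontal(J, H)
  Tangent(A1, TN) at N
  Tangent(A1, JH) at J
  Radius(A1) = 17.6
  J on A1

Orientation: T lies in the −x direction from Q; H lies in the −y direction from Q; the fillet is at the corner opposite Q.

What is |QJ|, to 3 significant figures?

65.6

Q is at the origin; QT is horizontal with |QT| = 56.2 and T on the −x side, so T = (-56.2, 0.00). Q and H share the same x with |QH| = 53.0 and H on the −y side, so H = (0.00, -53.0). The virtual corner opposite Q is at (-56.2, -53.0). A1 meets TN tangentially, so UN is at right angles to TN and tangency of A1 to JH means the radius UJ is perpendicular to JH, with radius 17.6, so the center U sits 17.6 in from both sides at U = (-38.6, -35.4). That places the tangent points at N = (-56.2, -35.4) on TN and J = (-38.6, -53.0) on JH. Then |QJ| = |J − Q| = 65.6.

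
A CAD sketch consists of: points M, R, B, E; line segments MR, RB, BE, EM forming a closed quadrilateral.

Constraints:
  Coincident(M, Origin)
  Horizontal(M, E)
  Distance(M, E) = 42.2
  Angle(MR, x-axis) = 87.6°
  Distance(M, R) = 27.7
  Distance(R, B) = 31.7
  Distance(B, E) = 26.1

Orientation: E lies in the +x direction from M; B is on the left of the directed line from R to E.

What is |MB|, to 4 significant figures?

40.73

Checks: |RB| = 31.70 ✓; |BE| = 26.10 ✓.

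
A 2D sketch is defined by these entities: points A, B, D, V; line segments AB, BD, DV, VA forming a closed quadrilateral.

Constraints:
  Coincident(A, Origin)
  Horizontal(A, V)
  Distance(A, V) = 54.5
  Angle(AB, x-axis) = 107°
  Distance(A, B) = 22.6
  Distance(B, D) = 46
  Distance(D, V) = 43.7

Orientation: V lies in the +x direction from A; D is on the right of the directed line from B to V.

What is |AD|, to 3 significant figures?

24.2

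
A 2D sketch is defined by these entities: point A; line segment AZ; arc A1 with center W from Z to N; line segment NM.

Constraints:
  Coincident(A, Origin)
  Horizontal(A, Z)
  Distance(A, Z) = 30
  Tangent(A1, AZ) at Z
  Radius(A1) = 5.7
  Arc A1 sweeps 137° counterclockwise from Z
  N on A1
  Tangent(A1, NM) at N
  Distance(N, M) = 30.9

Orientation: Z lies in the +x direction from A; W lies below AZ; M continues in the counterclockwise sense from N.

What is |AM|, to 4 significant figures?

57.71

On A1, Z sits at bearing 90° from W; a 137° counterclockwise sweep puts N at bearing 227°, so N = W + 5.7·(cos 227°, sin 227°) = (26.11, -9.869). A1 meets NM tangentially, so WN is at right angles to NM, so NM runs along (−sin 227°, cos 227°); with |NM| = 30.9, M = (48.71, -30.94). Then |AM| = |M − A| = 57.71.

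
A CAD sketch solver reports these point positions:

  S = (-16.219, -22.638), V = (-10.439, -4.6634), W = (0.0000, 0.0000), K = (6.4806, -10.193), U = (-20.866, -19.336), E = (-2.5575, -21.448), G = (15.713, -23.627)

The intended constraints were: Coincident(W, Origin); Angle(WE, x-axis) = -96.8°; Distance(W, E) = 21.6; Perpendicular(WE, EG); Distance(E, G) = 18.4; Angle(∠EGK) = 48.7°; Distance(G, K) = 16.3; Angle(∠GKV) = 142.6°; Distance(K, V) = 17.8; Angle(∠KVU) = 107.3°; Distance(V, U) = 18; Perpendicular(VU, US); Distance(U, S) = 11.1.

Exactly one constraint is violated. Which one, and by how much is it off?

Distance(U, S) = 11.1 — off by 5.40.

W = (0.00, 0.00) ✓; WE at -96.80° ✓; |WE| = 21.60 ✓; ∠(WE, EG) = 90.00° ✓; |EG| = 18.40 ✓; ∠EGK = 48.70° ✓; |GK| = 16.30 ✓; ∠GKV = 142.6° ✓; |KV| = 17.80 ✓; ∠KVU = 107.3° ✓; |VU| = 18.00 ✓; ∠(VU, US) = 90.00° ✓; |US| = 5.701 ✗.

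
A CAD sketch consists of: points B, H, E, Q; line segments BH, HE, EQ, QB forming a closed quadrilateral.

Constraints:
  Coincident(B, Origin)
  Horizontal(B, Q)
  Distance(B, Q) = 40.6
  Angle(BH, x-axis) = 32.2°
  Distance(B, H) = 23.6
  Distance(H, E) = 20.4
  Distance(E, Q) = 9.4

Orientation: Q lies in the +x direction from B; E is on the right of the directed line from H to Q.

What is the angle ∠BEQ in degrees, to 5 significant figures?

148.77°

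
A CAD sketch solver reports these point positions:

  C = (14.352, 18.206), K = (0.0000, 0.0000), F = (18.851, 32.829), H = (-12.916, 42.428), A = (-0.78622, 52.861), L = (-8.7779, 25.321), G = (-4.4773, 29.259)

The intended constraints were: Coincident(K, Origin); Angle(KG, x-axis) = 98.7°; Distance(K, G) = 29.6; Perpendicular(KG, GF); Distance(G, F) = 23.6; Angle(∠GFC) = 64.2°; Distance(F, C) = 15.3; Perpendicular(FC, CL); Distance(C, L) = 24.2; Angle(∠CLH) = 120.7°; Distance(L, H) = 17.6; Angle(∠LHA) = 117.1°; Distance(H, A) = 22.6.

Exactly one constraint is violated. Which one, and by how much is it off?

Distance(H, A) = 22.6 — off by 6.60.

K = (0.00, 0.00) ✓; KG at 98.70° ✓; |KG| = 29.60 ✓; ∠(KG, GF) = 90.00° ✓; |GF| = 23.60 ✓; ∠GFC = 64.20° ✓; |FC| = 15.30 ✓; ∠(FC, CL) = 90.00° ✓; |CL| = 24.20 ✓; ∠CLH = 120.7° ✓; |LH| = 17.60 ✓; ∠LHA = 117.1° ✓; |HA| = 16.00 ✗.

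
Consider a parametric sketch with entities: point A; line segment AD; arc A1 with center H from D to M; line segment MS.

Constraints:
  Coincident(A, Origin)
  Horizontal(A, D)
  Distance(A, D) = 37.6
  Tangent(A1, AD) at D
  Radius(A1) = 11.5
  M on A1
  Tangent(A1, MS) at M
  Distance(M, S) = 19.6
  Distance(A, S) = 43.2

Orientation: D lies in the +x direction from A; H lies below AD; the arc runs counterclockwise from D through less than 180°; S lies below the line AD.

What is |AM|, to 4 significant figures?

29.20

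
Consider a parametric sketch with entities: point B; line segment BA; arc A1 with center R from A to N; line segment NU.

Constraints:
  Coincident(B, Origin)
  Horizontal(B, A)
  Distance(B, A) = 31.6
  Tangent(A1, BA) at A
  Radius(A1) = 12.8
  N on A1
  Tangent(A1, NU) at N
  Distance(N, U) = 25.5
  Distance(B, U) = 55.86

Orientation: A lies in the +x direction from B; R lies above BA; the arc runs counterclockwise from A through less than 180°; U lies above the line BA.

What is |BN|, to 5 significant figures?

46.770

Checks: |RN| = 12.80 ✓; ∠(RN, NU) = 90.00° ✓; |NU| = 25.50 ✓; |BU| = 55.86 ✓.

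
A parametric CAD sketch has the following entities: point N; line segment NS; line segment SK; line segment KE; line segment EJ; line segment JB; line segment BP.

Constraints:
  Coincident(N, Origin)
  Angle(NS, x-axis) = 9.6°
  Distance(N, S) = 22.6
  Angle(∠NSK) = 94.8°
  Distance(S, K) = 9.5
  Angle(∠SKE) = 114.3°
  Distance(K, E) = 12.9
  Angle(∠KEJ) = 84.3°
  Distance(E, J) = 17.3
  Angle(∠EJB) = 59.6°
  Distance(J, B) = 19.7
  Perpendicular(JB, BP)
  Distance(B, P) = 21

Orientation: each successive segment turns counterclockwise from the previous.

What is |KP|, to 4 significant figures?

13.69

N is at the origin; NS runs at 9.6° with length 22.6, so S = (22.28, 3.769). ∠NSK = 94.8° gives SK at 94.80° from the x-axis; with |SK| = 9.5, K = (21.49, 13.24). ∠SKE = 114.3° gives KE at 160.5° from the x-axis; with |KE| = 12.9, E = (9.328, 17.54). ∠KEJ = 84.3° gives EJ at -103.8° from the x-axis; with |EJ| = 17.3, J = (5.202, 0.7411). ∠EJB = 59.6° gives JB at 16.60° from the x-axis; with |JB| = 19.7, B = (24.08, 6.369). JB is perpendicular to BP, so BP runs at 106.6°; with |BP| = 21.0, P = (18.08, 26.49). Then |KP| = |P − K| = 13.69.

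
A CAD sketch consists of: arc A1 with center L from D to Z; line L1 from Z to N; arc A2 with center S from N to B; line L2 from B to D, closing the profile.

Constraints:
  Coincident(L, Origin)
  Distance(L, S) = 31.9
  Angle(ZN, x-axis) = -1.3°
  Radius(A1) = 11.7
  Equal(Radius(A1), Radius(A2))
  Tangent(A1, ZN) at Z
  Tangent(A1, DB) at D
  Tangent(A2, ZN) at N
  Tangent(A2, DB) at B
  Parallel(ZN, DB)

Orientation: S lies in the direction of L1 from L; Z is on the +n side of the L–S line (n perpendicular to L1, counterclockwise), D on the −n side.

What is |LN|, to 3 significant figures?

34.0

The slot axis is L1's direction at -1.3°, so u = (cos -1.3°, sin -1.3°) = (1.00, -0.0227) and n = (−sin -1.3°, cos -1.3°) = (0.0227, 1.00). L is at the origin and S lies 31.9 along u from L, so S = 31.9·u = (31.9, -0.724). Tangency of A1 to both parallel lines with radius 11.7 puts Z and D at L ± 11.7·n: Z = (0.265, 11.7), D = (-0.265, -11.7). Equal radii place N and B the same way about S: N = S + 11.7·n = (32.2, 11.0), B = S − 11.7·n = (31.6, -12.4). Then |LN| = |N − L| = 34.0.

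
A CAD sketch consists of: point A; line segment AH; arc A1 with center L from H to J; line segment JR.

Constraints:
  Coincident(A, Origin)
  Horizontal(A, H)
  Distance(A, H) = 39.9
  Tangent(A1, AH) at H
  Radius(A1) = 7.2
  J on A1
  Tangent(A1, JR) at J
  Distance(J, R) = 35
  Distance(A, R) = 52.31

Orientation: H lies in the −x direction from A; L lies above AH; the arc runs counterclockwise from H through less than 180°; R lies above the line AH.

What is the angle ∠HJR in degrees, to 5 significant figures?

136.13°

A is at the origin; A and H share the same y with |AH| = 39.9 and H on the −x side, so H = (-39.900, 0.0000). A1 meets AH tangentially, so LH is at right angles to AH, so L = H + (0, 7.2) = (-39.900, 7.2000). Since LJ ⟂ JR (tangency), |LR| = √(7.2² + 35.0²) = 35.733 regardless of where J sits on A1. So R lies on both circle(A, 52.31) and circle(L, 35.733); the above-AH intersection is R = (-31.330, 41.890). J is the foot of the tangent from R: J = (-32.706, 6.9170).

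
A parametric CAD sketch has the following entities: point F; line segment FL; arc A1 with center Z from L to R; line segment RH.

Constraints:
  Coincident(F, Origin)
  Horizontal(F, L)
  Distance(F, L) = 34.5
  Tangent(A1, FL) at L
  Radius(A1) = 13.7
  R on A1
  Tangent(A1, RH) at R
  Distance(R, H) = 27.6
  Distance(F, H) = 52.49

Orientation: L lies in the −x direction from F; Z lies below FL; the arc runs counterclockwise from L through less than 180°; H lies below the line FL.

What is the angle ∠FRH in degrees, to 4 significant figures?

78.57°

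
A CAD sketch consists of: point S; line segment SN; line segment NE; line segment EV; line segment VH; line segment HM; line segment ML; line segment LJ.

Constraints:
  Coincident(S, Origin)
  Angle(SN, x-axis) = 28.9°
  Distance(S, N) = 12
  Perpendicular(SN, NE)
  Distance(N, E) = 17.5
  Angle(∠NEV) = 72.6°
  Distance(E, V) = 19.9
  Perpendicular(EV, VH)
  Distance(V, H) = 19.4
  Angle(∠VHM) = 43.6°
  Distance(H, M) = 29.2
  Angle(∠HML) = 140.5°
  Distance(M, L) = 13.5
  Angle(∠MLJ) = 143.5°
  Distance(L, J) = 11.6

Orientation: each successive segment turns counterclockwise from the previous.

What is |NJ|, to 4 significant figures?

41.71

S is at the origin; SN runs at 28.9° with length 12.0, so N = (10.51, 5.799). The perpendicularity gives NE at right angles to SN, so NE runs at 118.9°; with |NE| = 17.5, E = (2.048, 21.12). ∠NEV = 72.6° gives EV at -133.7° from the x-axis; with |EV| = 19.9, V = (-11.70, 6.733). EV ⟂ VH, so VH runs at -43.70°; with |VH| = 19.4, H = (2.325, -6.670). ∠VHM = 43.6° gives HM at 92.70° from the x-axis; with |HM| = 29.2, M = (0.9496, 22.50). ∠HML = 140.5° gives ML at 132.2° from the x-axis; with |ML| = 13.5, L = (-8.119, 32.50). ∠MLJ = 143.5° gives LJ at 168.7° from the x-axis; with |LJ| = 11.6, J = (-19.49, 34.77). Then |NJ| = |J − N| = 41.71.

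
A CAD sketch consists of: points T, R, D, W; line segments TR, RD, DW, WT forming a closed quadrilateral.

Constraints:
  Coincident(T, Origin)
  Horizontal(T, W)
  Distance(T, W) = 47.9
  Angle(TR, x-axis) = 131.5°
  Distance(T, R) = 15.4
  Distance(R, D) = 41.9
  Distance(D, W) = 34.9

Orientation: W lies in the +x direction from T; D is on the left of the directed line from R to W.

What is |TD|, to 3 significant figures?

40.1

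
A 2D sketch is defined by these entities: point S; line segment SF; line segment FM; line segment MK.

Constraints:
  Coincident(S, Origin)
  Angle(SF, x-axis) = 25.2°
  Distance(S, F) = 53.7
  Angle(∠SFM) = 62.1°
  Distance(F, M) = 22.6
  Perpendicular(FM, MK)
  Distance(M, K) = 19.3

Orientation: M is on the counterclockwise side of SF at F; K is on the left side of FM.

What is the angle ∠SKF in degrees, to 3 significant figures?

136°

∠SFM = 62.1°, so FM runs at 25.2° + (180° − 62.1°) = 143° from the x-axis; with |FM| = 22.6, M = F + 22.6·(cos 143°, sin 143°) = (30.5, 36.4). FM ⟂ MK; with |MK| = 19.3 on the left of FM, K = M + 19.3·(-0.600, -0.800) = (18.9, 21.0). Then cos ∠SKF = KS·KF / (|KS||KF|), giving 136°.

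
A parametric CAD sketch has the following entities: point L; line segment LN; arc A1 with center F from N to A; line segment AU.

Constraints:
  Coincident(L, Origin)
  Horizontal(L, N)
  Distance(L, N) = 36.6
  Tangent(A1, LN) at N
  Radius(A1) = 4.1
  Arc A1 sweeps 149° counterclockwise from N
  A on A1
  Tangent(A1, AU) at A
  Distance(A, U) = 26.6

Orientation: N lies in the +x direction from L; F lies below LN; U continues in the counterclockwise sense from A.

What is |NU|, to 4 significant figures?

29.70

L is at the origin; L and N share the same y with |LN| = 36.6 and N on the +x side, so N = (36.60, 0.000). The tangent condition forces FN to be normal to LN, so F = N + (0, -4.1) = (36.60, -4.100). On A1, N sits at bearing 90° from F; a 149° counterclockwise sweep puts A at bearing 239°, so A = F + 4.1·(cos 239°, sin 239°) = (34.49, -7.614). Since A1 is tangent to AU there, FA ⟂ AU, so AU runs along (−sin 239°, cos 239°); with |AU| = 26.6, U = (57.29, -21.31). Then |NU| = |U − N| = 29.70.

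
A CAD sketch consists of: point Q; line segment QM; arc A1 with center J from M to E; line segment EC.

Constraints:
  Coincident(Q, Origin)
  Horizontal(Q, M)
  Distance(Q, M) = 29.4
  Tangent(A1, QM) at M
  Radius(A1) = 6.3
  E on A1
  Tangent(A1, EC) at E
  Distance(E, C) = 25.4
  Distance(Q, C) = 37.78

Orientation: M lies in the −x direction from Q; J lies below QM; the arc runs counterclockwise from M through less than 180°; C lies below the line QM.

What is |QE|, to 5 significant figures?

36.057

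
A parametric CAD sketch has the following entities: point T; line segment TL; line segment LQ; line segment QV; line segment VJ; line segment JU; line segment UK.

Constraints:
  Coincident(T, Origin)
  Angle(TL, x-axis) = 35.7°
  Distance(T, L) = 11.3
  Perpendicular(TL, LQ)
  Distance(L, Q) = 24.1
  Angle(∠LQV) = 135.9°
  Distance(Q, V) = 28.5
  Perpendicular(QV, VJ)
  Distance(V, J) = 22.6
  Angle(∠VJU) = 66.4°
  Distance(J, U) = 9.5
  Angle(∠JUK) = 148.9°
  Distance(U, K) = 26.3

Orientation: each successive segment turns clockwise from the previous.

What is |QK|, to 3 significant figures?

5.31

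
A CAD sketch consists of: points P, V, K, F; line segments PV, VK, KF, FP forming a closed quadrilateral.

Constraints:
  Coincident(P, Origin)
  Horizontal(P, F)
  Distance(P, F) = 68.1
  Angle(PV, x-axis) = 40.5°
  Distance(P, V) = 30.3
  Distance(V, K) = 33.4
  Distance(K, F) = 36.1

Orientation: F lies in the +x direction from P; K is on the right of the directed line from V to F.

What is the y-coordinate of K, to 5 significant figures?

-11.870

Checks: |VK| = 33.40 ✓; |KF| = 36.10 ✓.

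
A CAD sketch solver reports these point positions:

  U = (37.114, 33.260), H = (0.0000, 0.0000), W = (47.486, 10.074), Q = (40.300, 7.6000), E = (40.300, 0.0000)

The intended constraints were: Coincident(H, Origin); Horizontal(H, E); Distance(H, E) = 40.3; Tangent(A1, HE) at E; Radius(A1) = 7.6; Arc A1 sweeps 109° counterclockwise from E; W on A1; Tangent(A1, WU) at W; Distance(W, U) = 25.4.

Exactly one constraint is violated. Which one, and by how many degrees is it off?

Tangent(A1, WU) at W — off by 5.10°.

H = (0.00, 0.00) ✓; H.y = 0.00, E.y = 0.00 ✓; |HE| = 40.30 ✓; ∠(QE, EH) = 90.00° ✓; |QE| = 7.600 ✓; bearing(Q→W) − bearing(Q→E) = 109.0° ✓; |QW| = 7.600 ✓; ∠(QW, WU) = 84.90° ✗; |WU| = 25.40 ✓.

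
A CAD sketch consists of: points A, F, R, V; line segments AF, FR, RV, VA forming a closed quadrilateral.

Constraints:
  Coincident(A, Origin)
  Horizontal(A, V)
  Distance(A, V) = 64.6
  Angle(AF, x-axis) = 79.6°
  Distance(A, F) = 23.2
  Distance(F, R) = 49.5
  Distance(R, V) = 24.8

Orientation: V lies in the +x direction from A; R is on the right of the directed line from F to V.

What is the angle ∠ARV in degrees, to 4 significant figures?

144.7°

Checks: |FR| = 49.50 ✓; |RV| = 24.80 ✓.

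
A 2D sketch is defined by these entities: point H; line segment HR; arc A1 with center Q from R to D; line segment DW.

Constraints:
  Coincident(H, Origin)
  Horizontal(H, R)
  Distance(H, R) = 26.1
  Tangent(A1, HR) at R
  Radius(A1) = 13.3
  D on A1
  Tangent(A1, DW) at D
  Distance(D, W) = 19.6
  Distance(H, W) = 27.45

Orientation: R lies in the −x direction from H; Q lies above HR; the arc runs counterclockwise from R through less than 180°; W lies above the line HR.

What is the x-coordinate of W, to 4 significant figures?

-6.540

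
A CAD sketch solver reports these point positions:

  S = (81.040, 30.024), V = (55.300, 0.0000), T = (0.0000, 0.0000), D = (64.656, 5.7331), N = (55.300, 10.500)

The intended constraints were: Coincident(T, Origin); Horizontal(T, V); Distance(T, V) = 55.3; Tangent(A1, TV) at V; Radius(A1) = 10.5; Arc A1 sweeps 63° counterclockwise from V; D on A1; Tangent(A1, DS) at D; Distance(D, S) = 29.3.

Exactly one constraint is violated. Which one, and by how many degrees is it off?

Tangent(A1, DS) at D — off by 7.00°.

T = (0.00, 0.00) ✓; T.y = 0.00, V.y = 0.00 ✓; |TV| = 55.30 ✓; ∠(NV, VT) = 90.00° ✓; |NV| = 10.50 ✓; bearing(N→D) − bearing(N→V) = 63.00° ✓; |ND| = 10.50 ✓; ∠(ND, DS) = 97.00° ✗; |DS| = 29.30 ✓.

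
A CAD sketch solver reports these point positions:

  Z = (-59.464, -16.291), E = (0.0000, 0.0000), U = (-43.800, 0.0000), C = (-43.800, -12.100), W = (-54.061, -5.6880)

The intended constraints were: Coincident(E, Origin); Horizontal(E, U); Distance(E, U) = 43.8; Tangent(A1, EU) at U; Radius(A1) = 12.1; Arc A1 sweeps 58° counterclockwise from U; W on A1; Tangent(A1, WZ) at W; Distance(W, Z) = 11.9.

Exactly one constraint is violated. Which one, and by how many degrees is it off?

Tangent(A1, WZ) at W — off by 5.00°.

E = (0.00, 0.00) ✓; E.y = 0.00, U.y = 0.00 ✓; |EU| = 43.80 ✓; ∠(CU, UE) = 90.00° ✓; |CU| = 12.10 ✓; bearing(C→W) − bearing(C→U) = 58.00° ✓; |CW| = 12.10 ✓; ∠(CW, WZ) = 85.00° ✗; |WZ| = 11.90 ✓.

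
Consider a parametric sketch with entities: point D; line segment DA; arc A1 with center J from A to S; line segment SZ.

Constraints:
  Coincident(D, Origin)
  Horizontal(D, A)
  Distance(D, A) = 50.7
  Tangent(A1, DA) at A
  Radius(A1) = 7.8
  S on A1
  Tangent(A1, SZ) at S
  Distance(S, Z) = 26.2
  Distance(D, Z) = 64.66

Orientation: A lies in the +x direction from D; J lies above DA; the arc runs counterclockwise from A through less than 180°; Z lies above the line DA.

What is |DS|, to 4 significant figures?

59.10

Checks: |JS| = 7.800 ✓; ∠(JS, SZ) = 90.00° ✓; |SZ| = 26.20 ✓; |DZ| = 64.66 ✓.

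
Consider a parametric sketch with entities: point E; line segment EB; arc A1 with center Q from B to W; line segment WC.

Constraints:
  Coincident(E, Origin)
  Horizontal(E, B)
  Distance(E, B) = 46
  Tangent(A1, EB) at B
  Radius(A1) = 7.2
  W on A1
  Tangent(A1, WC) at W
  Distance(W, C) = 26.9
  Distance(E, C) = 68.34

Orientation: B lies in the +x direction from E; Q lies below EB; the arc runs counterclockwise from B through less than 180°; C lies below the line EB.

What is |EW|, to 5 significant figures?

43.035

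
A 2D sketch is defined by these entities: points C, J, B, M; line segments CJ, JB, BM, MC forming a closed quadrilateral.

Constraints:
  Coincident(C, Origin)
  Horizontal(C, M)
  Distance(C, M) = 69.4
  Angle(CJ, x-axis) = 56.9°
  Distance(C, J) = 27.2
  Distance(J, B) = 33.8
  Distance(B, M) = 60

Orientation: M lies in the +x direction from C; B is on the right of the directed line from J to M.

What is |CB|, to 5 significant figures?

14.907

C is at the origin; C and M share the same y with |CM| = 69.4 and M in +x, so M = (69.4, 0). CJ runs at 56.9° with |CJ| = 27.2, so J = (14.854, 22.786). B is determined by |JB| = 33.8 and |BM| = 60.0 together: it lies at the intersection of circle(J, 33.8) and circle(M, 60.0). With |JM| = 59.114, the foot of the radical line on JM is 8.7704 from J and the perpendicular offset is √(33.8² − 8.7704²) = 32.642. Taking the right-of-JM solution: B = (10.364, -10.715).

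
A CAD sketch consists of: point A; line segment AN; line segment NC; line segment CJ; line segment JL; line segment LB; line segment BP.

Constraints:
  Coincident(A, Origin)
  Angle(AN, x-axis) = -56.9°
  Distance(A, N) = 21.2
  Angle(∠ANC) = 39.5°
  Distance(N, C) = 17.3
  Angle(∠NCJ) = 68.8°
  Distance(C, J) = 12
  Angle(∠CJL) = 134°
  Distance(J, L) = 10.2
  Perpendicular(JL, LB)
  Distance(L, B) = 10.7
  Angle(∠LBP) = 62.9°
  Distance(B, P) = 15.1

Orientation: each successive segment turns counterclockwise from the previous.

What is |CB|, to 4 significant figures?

18.65

A is at the origin; AN runs at -56.9° with length 21.2, so N = (11.58, -17.76). ∠ANC = 39.5° gives NC at 83.60° from the x-axis; with |NC| = 17.3, C = (13.51, -0.5675). ∠NCJ = 68.8° gives CJ at -165.2° from the x-axis; with |CJ| = 12.0, J = (1.904, -3.633). ∠CJL = 134.0° gives JL at -119.2° from the x-axis; with |JL| = 10.2, L = (-3.072, -12.54). The perpendicularity gives LB at right angles to JL, so LB runs at -29.20°; with |LB| = 10.7, B = (6.268, -17.76). Then |CB| = |B − C| = 18.65.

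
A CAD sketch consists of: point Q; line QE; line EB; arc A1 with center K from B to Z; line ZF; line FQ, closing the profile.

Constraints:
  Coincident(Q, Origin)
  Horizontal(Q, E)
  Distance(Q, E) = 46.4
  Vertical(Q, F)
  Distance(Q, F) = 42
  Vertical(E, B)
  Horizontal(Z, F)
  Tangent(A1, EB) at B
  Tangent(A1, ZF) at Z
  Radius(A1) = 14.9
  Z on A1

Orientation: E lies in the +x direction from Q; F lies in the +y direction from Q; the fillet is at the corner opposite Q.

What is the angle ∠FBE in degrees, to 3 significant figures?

108°

Q is at the origin; Q and E share the same y with |QE| = 46.4 and E on the +x side, so E = (46.4, 0.00). Q and F share the same x with |QF| = 42.0 and F on the +y side, so F = (0.00, 42.0). The virtual corner opposite Q is at (46.4, 42.0). Tangency of A1 to EB means the radius KB is perpendicular to EB and A1 meets ZF tangentially, so KZ is at right angles to ZF, with radius 14.9, so the center K sits 14.9 in from both sides at K = (31.5, 27.1). That places the tangent points at B = (46.4, 27.1) on EB and Z = (31.5, 42.0) on ZF. Then cos ∠FBE = BF·BE / (|BF||BE|), giving 108°.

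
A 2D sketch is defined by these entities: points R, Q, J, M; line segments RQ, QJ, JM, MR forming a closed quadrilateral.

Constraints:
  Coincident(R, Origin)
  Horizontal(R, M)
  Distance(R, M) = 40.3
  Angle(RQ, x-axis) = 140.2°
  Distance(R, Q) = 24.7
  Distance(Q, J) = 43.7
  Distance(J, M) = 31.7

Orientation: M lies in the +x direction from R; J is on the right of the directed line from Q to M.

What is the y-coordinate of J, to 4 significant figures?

-14.76

R is at the origin; R and M share the same y with |RM| = 40.3 and M in +x, so M = (40.3, 0). RQ runs at 140.2° with |RQ| = 24.7, so Q = (-18.98, 15.81). J is determined by |QJ| = 43.7 and |JM| = 31.7 together: it lies at the intersection of circle(Q, 43.7) and circle(M, 31.7). With |QM| = 61.35, the foot of the radical line on QM is 38.05 from Q and the perpendicular offset is √(43.7² − 38.05²) = 21.49. Taking the right-of-QM solution: J = (12.25, -14.76).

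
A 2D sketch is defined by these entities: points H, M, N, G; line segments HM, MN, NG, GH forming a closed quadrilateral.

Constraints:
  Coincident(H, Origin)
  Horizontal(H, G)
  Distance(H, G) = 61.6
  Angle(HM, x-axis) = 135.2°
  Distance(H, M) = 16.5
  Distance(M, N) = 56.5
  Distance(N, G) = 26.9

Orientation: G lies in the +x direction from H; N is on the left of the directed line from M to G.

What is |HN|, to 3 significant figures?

48.6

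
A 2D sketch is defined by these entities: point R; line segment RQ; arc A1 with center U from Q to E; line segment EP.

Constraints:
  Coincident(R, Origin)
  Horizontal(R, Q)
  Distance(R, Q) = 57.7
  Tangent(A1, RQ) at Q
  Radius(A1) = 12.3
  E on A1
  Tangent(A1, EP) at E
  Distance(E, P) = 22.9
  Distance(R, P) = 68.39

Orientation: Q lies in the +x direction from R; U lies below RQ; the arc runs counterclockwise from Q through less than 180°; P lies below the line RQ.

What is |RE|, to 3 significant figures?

49.9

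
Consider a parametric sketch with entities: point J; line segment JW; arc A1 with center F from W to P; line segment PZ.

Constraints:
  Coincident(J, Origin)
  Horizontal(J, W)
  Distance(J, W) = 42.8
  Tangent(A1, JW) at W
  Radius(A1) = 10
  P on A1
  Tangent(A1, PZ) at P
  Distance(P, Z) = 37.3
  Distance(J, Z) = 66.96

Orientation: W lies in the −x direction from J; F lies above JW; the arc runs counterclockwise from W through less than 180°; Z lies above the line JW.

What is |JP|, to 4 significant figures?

36.01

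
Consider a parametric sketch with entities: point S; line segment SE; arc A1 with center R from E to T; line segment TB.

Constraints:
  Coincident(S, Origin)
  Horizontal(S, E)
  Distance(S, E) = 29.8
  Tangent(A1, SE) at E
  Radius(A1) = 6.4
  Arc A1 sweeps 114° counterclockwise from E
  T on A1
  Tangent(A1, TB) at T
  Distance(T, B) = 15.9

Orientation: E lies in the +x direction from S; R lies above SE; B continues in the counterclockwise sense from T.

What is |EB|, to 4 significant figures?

23.54

On A1, E sits at bearing -90° from R; a 114° counterclockwise sweep puts T at bearing 24°, so T = R + 6.4·(cos 24°, sin 24°) = (35.65, 9.003). Tangency of A1 to TB means the radius RT is perpendicular to TB, so TB runs along (−sin 24°, cos 24°); with |TB| = 15.9, B = (29.18, 23.53). Then |EB| = |B − E| = 23.54.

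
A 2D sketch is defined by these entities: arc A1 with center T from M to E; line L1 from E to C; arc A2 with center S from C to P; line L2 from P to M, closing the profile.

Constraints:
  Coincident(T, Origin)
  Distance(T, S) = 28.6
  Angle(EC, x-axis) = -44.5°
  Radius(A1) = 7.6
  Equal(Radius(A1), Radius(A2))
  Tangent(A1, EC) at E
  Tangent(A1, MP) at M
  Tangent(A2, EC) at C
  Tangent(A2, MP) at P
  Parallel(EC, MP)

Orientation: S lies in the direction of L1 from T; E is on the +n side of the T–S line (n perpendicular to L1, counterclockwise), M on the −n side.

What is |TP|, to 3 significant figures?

29.6

The slot axis is L1's direction at -44.5°, so u = (cos -44.5°, sin -44.5°) = (0.713, -0.701) and n = (−sin -44.5°, cos -44.5°) = (0.701, 0.713). T is at the origin and S lies 28.6 along u from T, so S = 28.6·u = (20.4, -20.0). Tangency of A1 to both parallel lines with radius 7.6 puts E and M at T ± 7.6·n: E = (5.33, 5.42), M = (-5.33, -5.42). Equal radii place C and P the same way about S: C = S + 7.6·n = (25.7, -14.6), P = S − 7.6·n = (15.1, -25.5). Then |TP| = |P − T| = 29.6.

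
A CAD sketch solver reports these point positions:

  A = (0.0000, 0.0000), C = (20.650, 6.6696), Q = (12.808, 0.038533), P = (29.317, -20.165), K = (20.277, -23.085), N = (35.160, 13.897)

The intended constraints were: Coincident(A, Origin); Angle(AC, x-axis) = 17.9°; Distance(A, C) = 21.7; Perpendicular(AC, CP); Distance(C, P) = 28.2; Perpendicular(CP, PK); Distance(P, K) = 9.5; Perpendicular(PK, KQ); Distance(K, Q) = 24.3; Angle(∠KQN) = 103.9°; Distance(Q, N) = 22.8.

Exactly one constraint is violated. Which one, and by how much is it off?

Distance(Q, N) = 22.8 — off by 3.50.

A = (0.00, 0.00) ✓; AC at 17.90° ✓; |AC| = 21.70 ✓; ∠(AC, CP) = 90.00° ✓; |CP| = 28.20 ✓; ∠(CP, PK) = 90.00° ✓; |PK| = 9.500 ✓; ∠(PK, KQ) = 90.00° ✓; |KQ| = 24.30 ✓; ∠KQN = 103.9° ✓; |QN| = 26.30 ✗.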